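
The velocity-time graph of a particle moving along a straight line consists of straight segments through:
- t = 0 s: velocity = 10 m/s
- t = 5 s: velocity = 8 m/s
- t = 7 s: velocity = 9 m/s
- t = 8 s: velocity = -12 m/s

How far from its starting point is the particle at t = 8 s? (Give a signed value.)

Net displacement equals the area under the velocity-time graph (areas below the axis count negative).
0–5 s: ½(10 + 8)(5) = 45 m
5–7 s: ½(8 + 9)(2) = 17 m
7–8 s: ½(9 + -12)(1) = -1.5 m
Net displacement = 60.5 m

60.5 m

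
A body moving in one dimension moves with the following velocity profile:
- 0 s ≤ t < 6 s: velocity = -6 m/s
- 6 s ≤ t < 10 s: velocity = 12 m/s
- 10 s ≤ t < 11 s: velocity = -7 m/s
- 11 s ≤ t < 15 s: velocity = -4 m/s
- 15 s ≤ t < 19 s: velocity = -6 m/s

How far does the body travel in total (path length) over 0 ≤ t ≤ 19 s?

131 m

Total distance travelled is ∫|v| dt — sum the magnitudes of each area piece.
0–6 s: |-6| × 6 = 36 m
6–10 s: |12| × 4 = 48 m
10–11 s: |-7| × 1 = 7 m
11–15 s: |-4| × 4 = 16 m
15–19 s: |-6| × 4 = 24 m
Total distance = 131 m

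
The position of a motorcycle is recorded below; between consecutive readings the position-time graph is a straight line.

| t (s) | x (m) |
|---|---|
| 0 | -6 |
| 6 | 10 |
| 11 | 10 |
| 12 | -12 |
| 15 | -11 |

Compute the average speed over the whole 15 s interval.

Average speed = (total path length)/(elapsed time); on a piecewise-linear x-t graph the path length is Σ|Δx|.
0–6 s: |Δx| = |10 − -6| = 16 m
6–11 s: |Δx| = |10 − 10| = 0 m
11–12 s: |Δx| = |-12 − 10| = 22 m
12–15 s: |Δx| = |-11 − -12| = 1 m
Total path = 39 m; average speed = 39/15 = 2.6 m/s.

2.6 m/s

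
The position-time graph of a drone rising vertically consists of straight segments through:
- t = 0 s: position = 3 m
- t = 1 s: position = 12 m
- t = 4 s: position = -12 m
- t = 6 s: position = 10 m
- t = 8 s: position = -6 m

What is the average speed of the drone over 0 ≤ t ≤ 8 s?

Average speed = (total path length)/(elapsed time); on a piecewise-linear x-t graph the path length is Σ|Δx|.
0–1 s: |Δx| = |12 − 3| = 9 m
1–4 s: |Δx| = |-12 − 12| = 24 m
4–6 s: |Δx| = |10 − -12| = 22 m
6–8 s: |Δx| = |-6 − 10| = 16 m
Total path = 71 m; average speed = 71/8 = 8.875 m/s.

8.875 m/s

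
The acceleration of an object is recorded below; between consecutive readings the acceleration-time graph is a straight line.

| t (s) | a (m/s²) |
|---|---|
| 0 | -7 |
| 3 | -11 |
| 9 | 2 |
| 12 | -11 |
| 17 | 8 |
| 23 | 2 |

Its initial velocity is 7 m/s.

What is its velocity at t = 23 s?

Δv equals the area under the a-t graph; then v = v₀ + Δv.
0–3 s: ½(-7 + -11)(3) = -27 m/s
3–9 s: ½(-11 + 2)(6) = -27 m/s
9–12 s: ½(2 + -11)(3) = -13.5 m/s
12–17 s: ½(-11 + 8)(5) = -7.5 m/s
17–23 s: ½(8 + 2)(6) = 30 m/s
Δv = -45 m/s, so v(23) = 7 + (-45) = -38 m/s.

-38 m/s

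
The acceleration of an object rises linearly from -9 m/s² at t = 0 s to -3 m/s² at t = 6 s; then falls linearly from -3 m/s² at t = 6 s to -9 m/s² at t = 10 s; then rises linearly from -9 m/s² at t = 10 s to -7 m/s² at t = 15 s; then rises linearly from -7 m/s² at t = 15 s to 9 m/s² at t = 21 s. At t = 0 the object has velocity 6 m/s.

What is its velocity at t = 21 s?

-88 m/s

Δv equals the area under the a-t graph; then v = v₀ + Δv.
0–6 s: ½(-9 + -3)(6) = -36 m/s
6–10 s: ½(-3 + -9)(4) = -24 m/s
10–15 s: ½(-9 + -7)(5) = -40 m/s
15–21 s: ½(-7 + 9)(6) = 6 m/s
Δv = -94 m/s, so v(21) = 6 + (-94) = -88 m/s.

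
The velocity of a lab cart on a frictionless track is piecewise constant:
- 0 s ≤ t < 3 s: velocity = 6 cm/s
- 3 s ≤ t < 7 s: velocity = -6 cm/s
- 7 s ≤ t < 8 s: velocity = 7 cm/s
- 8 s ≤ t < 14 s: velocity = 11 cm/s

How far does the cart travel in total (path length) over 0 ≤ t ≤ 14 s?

Total distance travelled is ∫|v| dt — sum the magnitudes of each area piece.
0–3 s: |6| × 3 = 18 cm
3–7 s: |-6| × 4 = 24 cm
7–8 s: |7| × 1 = 7 cm
8–14 s: |11| × 6 = 66 cm
Total distance = 115 cm

115 cm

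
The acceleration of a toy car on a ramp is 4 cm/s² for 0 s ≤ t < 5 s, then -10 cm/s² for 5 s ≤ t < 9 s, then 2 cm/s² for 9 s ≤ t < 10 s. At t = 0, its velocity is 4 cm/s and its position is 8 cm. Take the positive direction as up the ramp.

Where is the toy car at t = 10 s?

On each constant-a segment, Δv = aΔt and Δx = v₀Δt + ½aΔt²; chain segment to segment.
0–5 s: v starts 4 cm/s; Δx = 4·5 + ½·4·5² = 70 cm; v ends 24 cm/s.
5–9 s: v starts 24 cm/s; Δx = 24·4 + ½·-10·4² = 16 cm; v ends -16 cm/s.
9–10 s: v starts -16 cm/s; Δx = -16·1 + ½·2·1² = -15 cm; v ends -14 cm/s.
x(10) = 8 + Σ Δx = 79 cm.

79 cm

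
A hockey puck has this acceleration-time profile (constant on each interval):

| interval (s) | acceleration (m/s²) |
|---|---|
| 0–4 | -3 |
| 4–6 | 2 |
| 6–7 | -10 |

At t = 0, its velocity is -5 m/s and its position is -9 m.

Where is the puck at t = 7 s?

On each constant-a segment, Δv = aΔt and Δx = v₀Δt + ½aΔt²; chain segment to segment.
0–4 s: v starts -5 m/s; Δx = -5·4 + ½·-3·4² = -44 m; v ends -17 m/s.
4–6 s: v starts -17 m/s; Δx = -17·2 + ½·2·2² = -30 m; v ends -13 m/s.
6–7 s: v starts -13 m/s; Δx = -13·1 + ½·-10·1² = -18 m; v ends -23 m/s.
x(7) = -9 + Σ Δx = -101 m.

-101 m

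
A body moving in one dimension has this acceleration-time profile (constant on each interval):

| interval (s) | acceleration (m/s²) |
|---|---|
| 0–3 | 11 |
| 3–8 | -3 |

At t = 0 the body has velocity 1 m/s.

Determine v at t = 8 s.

Δv equals the area under the a-t graph; then v = v₀ + Δv.
0–3 s: 11 × 3 = 33 m/s
3–8 s: -3 × 5 = -15 m/s
Δv = 18 m/s, so v(8) = 1 + (18) = 19 m/s.

19 m/s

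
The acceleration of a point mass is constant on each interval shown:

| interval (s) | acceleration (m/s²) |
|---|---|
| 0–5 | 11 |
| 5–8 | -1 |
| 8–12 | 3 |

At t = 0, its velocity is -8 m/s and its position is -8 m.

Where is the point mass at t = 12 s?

On each constant-a segment, Δv = aΔt and Δx = v₀Δt + ½aΔt²; chain segment to segment.
0–5 s: v starts -8 m/s; Δx = -8·5 + ½·11·5² = 97.5 m; v ends 47 m/s.
5–8 s: v starts 47 m/s; Δx = 47·3 + ½·-1·3² = 136.5 m; v ends 44 m/s.
8–12 s: v starts 44 m/s; Δx = 44·4 + ½·3·4² = 200 m; v ends 56 m/s.
x(12) = -8 + Σ Δx = 426 m.

426 m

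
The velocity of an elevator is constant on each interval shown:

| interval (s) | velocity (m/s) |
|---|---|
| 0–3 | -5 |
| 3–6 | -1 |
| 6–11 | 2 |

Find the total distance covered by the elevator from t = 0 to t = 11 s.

Distance (not displacement) is the total path length: add the absolute areas under v-t.
0–3 s: |-5| × 3 = 15 m
3–6 s: |-1| × 3 = 3 m
6–11 s: |2| × 5 = 10 m
Total distance = 28 m

28 m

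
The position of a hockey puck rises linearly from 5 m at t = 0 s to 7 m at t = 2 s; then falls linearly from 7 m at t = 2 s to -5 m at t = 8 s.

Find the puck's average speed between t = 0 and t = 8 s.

1.75 m/s

Average speed = (total path length)/(elapsed time); on a piecewise-linear x-t graph the path length is Σ|Δx|.
0–2 s: |Δx| = |7 − 5| = 2 m
2–8 s: |Δx| = |-5 − 7| = 12 m
Total path = 14 m; average speed = 14/8 = 1.75 m/s.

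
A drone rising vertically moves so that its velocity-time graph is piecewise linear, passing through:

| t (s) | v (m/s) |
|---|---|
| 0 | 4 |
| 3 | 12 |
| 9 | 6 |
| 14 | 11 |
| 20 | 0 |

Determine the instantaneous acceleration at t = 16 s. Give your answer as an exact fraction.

-11/6 m/s²

Acceleration is the slope of the v-t graph on 14–20 s: (0 − 11)/(20 − 14) = -11/6 m/s².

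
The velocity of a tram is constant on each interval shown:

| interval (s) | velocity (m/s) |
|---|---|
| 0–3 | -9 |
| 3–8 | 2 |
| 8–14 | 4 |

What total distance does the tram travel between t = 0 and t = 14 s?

Total distance travelled is ∫|v| dt — sum the magnitudes of each area piece.
0–3 s: |-9| × 3 = 27 m
3–8 s: |2| × 5 = 10 m
8–14 s: |4| × 6 = 24 m
Total distance = 61 m

61 m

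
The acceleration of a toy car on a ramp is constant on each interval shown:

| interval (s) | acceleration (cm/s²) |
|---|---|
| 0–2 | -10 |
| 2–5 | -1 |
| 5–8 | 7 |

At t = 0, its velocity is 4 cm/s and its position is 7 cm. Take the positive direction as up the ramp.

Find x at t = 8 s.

On each constant-a segment, Δv = aΔt and Δx = v₀Δt + ½aΔt²; chain segment to segment.
0–2 s: v starts 4 cm/s; Δx = 4·2 + ½·-10·2² = -12 cm; v ends -16 cm/s.
2–5 s: v starts -16 cm/s; Δx = -16·3 + ½·-1·3² = -52.5 cm; v ends -19 cm/s.
5–8 s: v starts -19 cm/s; Δx = -19·3 + ½·7·3² = -25.5 cm; v ends 2 cm/s.
x(8) = 7 + Σ Δx = -83 cm.

-83 cm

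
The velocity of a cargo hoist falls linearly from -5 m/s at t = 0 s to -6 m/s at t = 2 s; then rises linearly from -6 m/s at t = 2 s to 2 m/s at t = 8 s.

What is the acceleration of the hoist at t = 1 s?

Acceleration is the slope of the v-t graph on 0–2 s: (-6 − -5)/(2 − 0) = -0.5 m/s².

-0.5 m/s²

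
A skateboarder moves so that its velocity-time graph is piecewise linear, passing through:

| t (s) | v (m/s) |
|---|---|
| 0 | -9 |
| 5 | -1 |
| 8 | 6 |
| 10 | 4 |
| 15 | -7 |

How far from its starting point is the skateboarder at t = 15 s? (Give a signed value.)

-15 m

Displacement is the signed area under the v-t curve.
0–5 s: ½(-9 + -1)(5) = -25 m
5–8 s: ½(-1 + 6)(3) = 7.5 m
8–10 s: ½(6 + 4)(2) = 10 m
10–15 s: ½(4 + -7)(5) = -7.5 m
Net displacement = -15 m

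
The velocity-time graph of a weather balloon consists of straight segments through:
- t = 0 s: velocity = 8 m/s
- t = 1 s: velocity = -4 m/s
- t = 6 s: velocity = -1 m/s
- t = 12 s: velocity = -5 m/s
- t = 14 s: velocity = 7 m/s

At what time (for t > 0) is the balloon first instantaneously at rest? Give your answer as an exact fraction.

v changes sign on 0–1 s (from 8 to -4); the graph is linear there, so v = 0 at t = 0 + (-8)·(1 − 0)/(-4 − 8) = 2/3 s.

t = 2/3 s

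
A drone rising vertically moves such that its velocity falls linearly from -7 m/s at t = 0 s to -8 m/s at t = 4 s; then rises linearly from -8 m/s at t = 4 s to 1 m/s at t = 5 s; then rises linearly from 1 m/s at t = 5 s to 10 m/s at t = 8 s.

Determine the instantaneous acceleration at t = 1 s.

Acceleration is the slope of the v-t graph on 0–4 s: (-8 − -7)/(4 − 0) = -0.25 m/s².

-0.25 m/s²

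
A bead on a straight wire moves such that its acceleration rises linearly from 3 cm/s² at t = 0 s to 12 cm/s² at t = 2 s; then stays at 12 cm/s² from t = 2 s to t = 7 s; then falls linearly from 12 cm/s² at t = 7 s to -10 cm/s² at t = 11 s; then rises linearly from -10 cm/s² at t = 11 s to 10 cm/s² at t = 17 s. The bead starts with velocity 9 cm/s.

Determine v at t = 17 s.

88 cm/s

Δv equals the area under the a-t graph; then v = v₀ + Δv.
0–2 s: ½(3 + 12)(2) = 15 cm/s
2–7 s: 12 × 5 = 60 cm/s
7–11 s: ½(12 + -10)(4) = 4 cm/s
11–17 s: ½(-10 + 10)(6) = 0 cm/s
Δv = 79 cm/s, so v(17) = 9 + (79) = 88 cm/s.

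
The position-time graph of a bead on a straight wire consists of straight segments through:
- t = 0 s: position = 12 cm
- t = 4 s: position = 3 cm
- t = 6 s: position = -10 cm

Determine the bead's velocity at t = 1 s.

Velocity is the slope of the x-t graph on 0–4 s: (3 − 12)/(4 − 0) = -2.25 cm/s.

-2.25 cm/s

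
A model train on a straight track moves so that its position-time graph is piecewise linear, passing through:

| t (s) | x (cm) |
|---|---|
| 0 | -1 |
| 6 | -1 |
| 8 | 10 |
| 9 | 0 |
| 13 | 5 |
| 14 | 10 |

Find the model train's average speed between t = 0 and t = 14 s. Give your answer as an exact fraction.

Average speed = (total path length)/(elapsed time); on a piecewise-linear x-t graph the path length is Σ|Δx|.
0–6 s: |Δx| = |-1 − -1| = 0 cm
6–8 s: |Δx| = |10 − -1| = 11 cm
8–9 s: |Δx| = |0 − 10| = 10 cm
9–13 s: |Δx| = |5 − 0| = 5 cm
13–14 s: |Δx| = |10 − 5| = 5 cm
Total path = 31 cm; average speed = 31/14 = 31/14 cm/s.

31/14 cm/s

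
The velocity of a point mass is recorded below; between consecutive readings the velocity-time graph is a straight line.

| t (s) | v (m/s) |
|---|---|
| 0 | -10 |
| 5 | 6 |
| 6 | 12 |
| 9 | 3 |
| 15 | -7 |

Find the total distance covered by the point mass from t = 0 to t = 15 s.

Total distance travelled is ∫|v| dt — sum the magnitudes of each area piece.
0–5 s: v = 0 at t = 3.125 s; triangle areas 15.625 + 5.625 = 21.25 m
5–6 s: |½(6 + 12)(1)| = 9 m
6–9 s: |½(12 + 3)(3)| = 22.5 m
9–15 s: v = 0 at t = 10.8 s; triangle areas 2.7 + 14.7 = 17.4 m
Total distance = 70.15 m

70.15 m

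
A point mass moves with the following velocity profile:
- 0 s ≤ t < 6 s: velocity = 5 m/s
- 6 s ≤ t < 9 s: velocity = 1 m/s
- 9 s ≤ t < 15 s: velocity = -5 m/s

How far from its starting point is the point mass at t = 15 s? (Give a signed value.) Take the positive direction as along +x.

Net displacement equals the area under the velocity-time graph (areas below the axis count negative).
0–6 s: 5 × 6 = 30 m
6–9 s: 1 × 3 = 3 m
9–15 s: -5 × 6 = -30 m
Net displacement = 3 m

3 m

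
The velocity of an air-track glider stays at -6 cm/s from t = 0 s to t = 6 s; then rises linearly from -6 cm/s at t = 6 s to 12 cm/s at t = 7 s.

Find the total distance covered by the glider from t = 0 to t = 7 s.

41 cm

Distance (not displacement) is the total path length: add the absolute areas under v-t.
0–6 s: |-6| × 6 = 36 cm
6–7 s: v = 0 at t = 19/3 s; triangle areas 1 + 4 = 5 cm
Total distance = 41 cm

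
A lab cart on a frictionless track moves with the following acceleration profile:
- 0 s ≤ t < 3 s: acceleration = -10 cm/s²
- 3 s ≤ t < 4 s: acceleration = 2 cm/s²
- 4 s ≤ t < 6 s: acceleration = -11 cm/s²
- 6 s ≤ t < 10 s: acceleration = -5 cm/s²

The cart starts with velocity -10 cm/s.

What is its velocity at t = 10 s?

-80 cm/s

Δv equals the area under the a-t graph; then v = v₀ + Δv.
0–3 s: -10 × 3 = -30 cm/s
3–4 s: 2 × 1 = 2 cm/s
4–6 s: -11 × 2 = -22 cm/s
6–10 s: -5 × 4 = -20 cm/s
Δv = -70 cm/s, so v(10) = -10 + (-70) = -80 cm/s.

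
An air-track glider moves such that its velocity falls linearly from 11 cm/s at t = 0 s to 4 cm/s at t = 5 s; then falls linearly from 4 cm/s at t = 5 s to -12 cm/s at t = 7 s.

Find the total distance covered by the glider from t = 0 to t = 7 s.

Total distance travelled is ∫|v| dt — sum the magnitudes of each area piece.
0–5 s: |½(11 + 4)(5)| = 37.5 cm
5–7 s: v = 0 at t = 5.5 s; triangle areas 1 + 9 = 10 cm
Total distance = 47.5 cm

47.5 cm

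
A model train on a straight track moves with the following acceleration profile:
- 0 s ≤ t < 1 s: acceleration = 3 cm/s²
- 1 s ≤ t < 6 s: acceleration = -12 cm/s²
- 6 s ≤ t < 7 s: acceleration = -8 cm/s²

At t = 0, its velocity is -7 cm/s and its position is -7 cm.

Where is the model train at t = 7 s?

On each constant-a segment, Δv = aΔt and Δx = v₀Δt + ½aΔt²; chain segment to segment.
0–1 s: v starts -7 cm/s; Δx = -7·1 + ½·3·1² = -5.5 cm; v ends -4 cm/s.
1–6 s: v starts -4 cm/s; Δx = -4·5 + ½·-12·5² = -170 cm; v ends -64 cm/s.
6–7 s: v starts -64 cm/s; Δx = -64·1 + ½·-8·1² = -68 cm; v ends -72 cm/s.
x(7) = -7 + Σ Δx = -250.5 cm.

-250.5 cm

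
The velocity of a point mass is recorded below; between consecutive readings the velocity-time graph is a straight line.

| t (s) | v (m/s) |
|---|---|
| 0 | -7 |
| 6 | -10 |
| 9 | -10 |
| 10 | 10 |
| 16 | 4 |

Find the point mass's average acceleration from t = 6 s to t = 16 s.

Average acceleration = Δv/Δt = (4 − -10)/(16 − 6) = 1.4 m/s².

1.4 m/s²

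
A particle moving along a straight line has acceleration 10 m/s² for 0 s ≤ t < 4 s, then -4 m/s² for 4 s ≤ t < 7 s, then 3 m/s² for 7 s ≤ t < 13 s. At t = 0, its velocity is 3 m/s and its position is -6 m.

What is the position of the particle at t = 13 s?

437 m

On each constant-a segment, Δv = aΔt and Δx = v₀Δt + ½aΔt²; chain segment to segment.
0–4 s: v starts 3 m/s; Δx = 3·4 + ½·10·4² = 92 m; v ends 43 m/s.
4–7 s: v starts 43 m/s; Δx = 43·3 + ½·-4·3² = 111 m; v ends 31 m/s.
7–13 s: v starts 31 m/s; Δx = 31·6 + ½·3·6² = 240 m; v ends 49 m/s.
x(13) = -6 + Σ Δx = 437 m.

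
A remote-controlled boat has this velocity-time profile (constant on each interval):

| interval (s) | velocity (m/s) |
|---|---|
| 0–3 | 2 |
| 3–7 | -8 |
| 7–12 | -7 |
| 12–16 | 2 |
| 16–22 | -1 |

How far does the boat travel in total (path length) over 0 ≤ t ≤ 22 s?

87 m

Total distance travelled is ∫|v| dt — sum the magnitudes of each area piece.
0–3 s: |2| × 3 = 6 m
3–7 s: |-8| × 4 = 32 m
7–12 s: |-7| × 5 = 35 m
12–16 s: |2| × 4 = 8 m
16–22 s: |-1| × 6 = 6 m
Total distance = 87 m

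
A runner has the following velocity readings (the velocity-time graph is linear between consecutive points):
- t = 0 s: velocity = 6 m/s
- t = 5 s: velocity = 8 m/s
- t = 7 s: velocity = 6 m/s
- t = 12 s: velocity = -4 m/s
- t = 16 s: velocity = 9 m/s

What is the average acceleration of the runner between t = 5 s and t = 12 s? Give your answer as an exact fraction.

-12/7 m/s²

Average acceleration = Δv/Δt = (-4 − 8)/(12 − 5) = -12/7 m/s².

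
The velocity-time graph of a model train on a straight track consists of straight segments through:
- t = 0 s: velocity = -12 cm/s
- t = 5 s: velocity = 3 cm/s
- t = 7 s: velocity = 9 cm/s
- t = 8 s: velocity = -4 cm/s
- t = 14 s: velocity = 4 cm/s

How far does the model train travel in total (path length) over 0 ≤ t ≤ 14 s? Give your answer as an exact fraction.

Total distance travelled is ∫|v| dt — sum the magnitudes of each area piece.
0–5 s: v = 0 at t = 4 s; triangle areas 24 + 1.5 = 25.5 cm
5–7 s: |½(3 + 9)(2)| = 12 cm
7–8 s: v = 0 at t = 100/13 s; triangle areas 81/26 + 8/13 = 97/26 cm
8–14 s: v = 0 at t = 11 s; triangle areas 6 + 6 = 12 cm
Total distance = 692/13 cm

692/13 cm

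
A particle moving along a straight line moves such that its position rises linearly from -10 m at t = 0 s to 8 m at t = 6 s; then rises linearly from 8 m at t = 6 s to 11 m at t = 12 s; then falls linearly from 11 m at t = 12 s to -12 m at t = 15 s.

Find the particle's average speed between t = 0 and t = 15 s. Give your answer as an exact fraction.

44/15 m/s

Average speed = (total path length)/(elapsed time); on a piecewise-linear x-t graph the path length is Σ|Δx|.
0–6 s: |Δx| = |8 − -10| = 18 m
6–12 s: |Δx| = |11 − 8| = 3 m
12–15 s: |Δx| = |-12 − 11| = 23 m
Total path = 44 m; average speed = 44/15 = 44/15 m/s.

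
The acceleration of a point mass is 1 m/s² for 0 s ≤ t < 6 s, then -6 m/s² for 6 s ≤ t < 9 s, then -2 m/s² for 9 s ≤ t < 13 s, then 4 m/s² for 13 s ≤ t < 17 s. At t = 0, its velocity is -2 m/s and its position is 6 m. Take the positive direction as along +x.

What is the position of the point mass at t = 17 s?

On each constant-a segment, Δv = aΔt and Δx = v₀Δt + ½aΔt²; chain segment to segment.
0–6 s: v starts -2 m/s; Δx = -2·6 + ½·1·6² = 6 m; v ends 4 m/s.
6–9 s: v starts 4 m/s; Δx = 4·3 + ½·-6·3² = -15 m; v ends -14 m/s.
9–13 s: v starts -14 m/s; Δx = -14·4 + ½·-2·4² = -72 m; v ends -22 m/s.
13–17 s: v starts -22 m/s; Δx = -22·4 + ½·4·4² = -56 m; v ends -6 m/s.
x(17) = 6 + Σ Δx = -131 m.

-131 m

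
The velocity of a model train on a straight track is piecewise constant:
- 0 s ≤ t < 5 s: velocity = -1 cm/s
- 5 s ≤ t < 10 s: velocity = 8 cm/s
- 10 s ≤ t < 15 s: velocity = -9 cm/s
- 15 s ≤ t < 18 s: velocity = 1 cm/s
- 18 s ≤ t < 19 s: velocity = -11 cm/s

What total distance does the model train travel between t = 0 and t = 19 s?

Distance (not displacement) is the total path length: add the absolute areas under v-t.
0–5 s: |-1| × 5 = 5 cm
5–10 s: |8| × 5 = 40 cm
10–15 s: |-9| × 5 = 45 cm
15–18 s: |1| × 3 = 3 cm
18–19 s: |-11| × 1 = 11 cm
Total distance = 104 cm

104 cm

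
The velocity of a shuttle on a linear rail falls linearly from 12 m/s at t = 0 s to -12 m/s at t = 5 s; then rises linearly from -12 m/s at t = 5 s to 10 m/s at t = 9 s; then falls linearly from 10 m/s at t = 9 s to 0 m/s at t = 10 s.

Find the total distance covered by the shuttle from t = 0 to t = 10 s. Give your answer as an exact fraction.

Distance (not displacement) is the total path length: add the absolute areas under v-t.
0–5 s: v = 0 at t = 2.5 s; triangle areas 15 + 15 = 30 m
5–9 s: v = 0 at t = 79/11 s; triangle areas 144/11 + 100/11 = 244/11 m
9–10 s: |½(10 + 0)(1)| = 5 m
Total distance = 629/11 m

629/11 m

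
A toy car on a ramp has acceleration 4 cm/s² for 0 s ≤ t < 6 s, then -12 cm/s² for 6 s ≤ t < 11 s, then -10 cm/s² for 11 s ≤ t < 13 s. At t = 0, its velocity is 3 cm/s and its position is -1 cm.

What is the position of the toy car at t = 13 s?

-12 cm

On each constant-a segment, Δv = aΔt and Δx = v₀Δt + ½aΔt²; chain segment to segment.
0–6 s: v starts 3 cm/s; Δx = 3·6 + ½·4·6² = 90 cm; v ends 27 cm/s.
6–11 s: v starts 27 cm/s; Δx = 27·5 + ½·-12·5² = -15 cm; v ends -33 cm/s.
11–13 s: v starts -33 cm/s; Δx = -33·2 + ½·-10·2² = -86 cm; v ends -53 cm/s.
x(13) = -1 + Σ Δx = -12 cm.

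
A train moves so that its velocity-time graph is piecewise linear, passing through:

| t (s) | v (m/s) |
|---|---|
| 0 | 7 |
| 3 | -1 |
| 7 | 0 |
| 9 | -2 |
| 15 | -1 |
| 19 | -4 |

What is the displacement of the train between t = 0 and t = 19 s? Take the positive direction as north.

-14 m

Net displacement equals the area under the velocity-time graph (areas below the axis count negative).
0–3 s: ½(7 + -1)(3) = 9 m
3–7 s: ½(-1 + 0)(4) = -2 m
7–9 s: ½(0 + -2)(2) = -2 m
9–15 s: ½(-2 + -1)(6) = -9 m
15–19 s: ½(-1 + -4)(4) = -10 m
Net displacement = -14 m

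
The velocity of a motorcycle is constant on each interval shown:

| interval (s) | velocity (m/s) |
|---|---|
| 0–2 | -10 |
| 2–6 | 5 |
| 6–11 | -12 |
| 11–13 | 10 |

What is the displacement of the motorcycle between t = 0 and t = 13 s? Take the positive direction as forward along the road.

Net displacement equals the area under the velocity-time graph (areas below the axis count negative).
0–2 s: -10 × 2 = -20 m
2–6 s: 5 × 4 = 20 m
6–11 s: -12 × 5 = -60 m
11–13 s: 10 × 2 = 20 m
Net displacement = -40 m

-40 m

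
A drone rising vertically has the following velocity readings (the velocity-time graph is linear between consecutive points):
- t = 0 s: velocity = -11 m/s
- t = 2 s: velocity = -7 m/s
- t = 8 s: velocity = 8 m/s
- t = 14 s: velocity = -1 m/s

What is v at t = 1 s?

On 0–2 s the graph is linear from -11 to -7 m/s: v(1) = -11 + (-7 − -11)·(1 − 0)/(2 − 0) = -9 m/s.

-9 m/s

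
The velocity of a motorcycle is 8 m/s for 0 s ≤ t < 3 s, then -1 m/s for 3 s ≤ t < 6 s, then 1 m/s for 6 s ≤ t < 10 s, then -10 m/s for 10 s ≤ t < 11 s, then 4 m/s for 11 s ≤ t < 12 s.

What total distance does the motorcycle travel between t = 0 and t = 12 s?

45 m

Distance (not displacement) is the total path length: add the absolute areas under v-t.
0–3 s: |8| × 3 = 24 m
3–6 s: |-1| × 3 = 3 m
6–10 s: |1| × 4 = 4 m
10–11 s: |-10| × 1 = 10 m
11–12 s: |4| × 1 = 4 m
Total distance = 45 m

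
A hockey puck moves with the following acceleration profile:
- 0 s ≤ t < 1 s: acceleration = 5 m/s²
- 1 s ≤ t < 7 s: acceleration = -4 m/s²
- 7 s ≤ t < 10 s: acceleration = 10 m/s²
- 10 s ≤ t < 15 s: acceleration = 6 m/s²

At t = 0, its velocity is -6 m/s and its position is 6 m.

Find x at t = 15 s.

On each constant-a segment, Δv = aΔt and Δx = v₀Δt + ½aΔt²; chain segment to segment.
0–1 s: v starts -6 m/s; Δx = -6·1 + ½·5·1² = -3.5 m; v ends -1 m/s.
1–7 s: v starts -1 m/s; Δx = -1·6 + ½·-4·6² = -78 m; v ends -25 m/s.
7–10 s: v starts -25 m/s; Δx = -25·3 + ½·10·3² = -30 m; v ends 5 m/s.
10–15 s: v starts 5 m/s; Δx = 5·5 + ½·6·5² = 100 m; v ends 35 m/s.
x(15) = 6 + Σ Δx = -5.5 m.

-5.5 m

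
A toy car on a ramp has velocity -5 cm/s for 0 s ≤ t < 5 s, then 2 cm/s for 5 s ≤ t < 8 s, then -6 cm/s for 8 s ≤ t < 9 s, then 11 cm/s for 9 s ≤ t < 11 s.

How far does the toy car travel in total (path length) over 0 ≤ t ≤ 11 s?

Distance (not displacement) is the total path length: add the absolute areas under v-t.
0–5 s: |-5| × 5 = 25 cm
5–8 s: |2| × 3 = 6 cm
8–9 s: |-6| × 1 = 6 cm
9–11 s: |11| × 2 = 22 cm
Total distance = 59 cm

59 cm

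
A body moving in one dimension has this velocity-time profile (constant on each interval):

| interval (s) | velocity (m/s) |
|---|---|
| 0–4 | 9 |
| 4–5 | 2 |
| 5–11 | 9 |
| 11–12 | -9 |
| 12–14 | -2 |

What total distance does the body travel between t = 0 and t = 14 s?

105 m

Total distance travelled is ∫|v| dt — sum the magnitudes of each area piece.
0–4 s: |9| × 4 = 36 m
4–5 s: |2| × 1 = 2 m
5–11 s: |9| × 6 = 54 m
11–12 s: |-9| × 1 = 9 m
12–14 s: |-2| × 2 = 4 m
Total distance = 105 m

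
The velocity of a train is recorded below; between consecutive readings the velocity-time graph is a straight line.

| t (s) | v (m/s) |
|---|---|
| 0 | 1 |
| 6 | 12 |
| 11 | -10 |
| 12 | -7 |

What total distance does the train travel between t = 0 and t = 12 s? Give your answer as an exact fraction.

Total distance travelled is ∫|v| dt — sum the magnitudes of each area piece.
0–6 s: |½(1 + 12)(6)| = 39 m
6–11 s: v = 0 at t = 96/11 s; triangle areas 180/11 + 125/11 = 305/11 m
11–12 s: |½(-10 + -7)(1)| = 8.5 m
Total distance = 1655/22 m

1655/22 m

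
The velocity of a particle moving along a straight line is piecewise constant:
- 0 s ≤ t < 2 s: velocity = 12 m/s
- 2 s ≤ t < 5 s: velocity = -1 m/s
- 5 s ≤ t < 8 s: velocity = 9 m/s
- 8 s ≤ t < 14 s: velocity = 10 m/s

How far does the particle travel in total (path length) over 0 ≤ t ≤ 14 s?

Total distance travelled is ∫|v| dt — sum the magnitudes of each area piece.
0–2 s: |12| × 2 = 24 m
2–5 s: |-1| × 3 = 3 m
5–8 s: |9| × 3 = 27 m
8–14 s: |10| × 6 = 60 m
Total distance = 114 m

114 m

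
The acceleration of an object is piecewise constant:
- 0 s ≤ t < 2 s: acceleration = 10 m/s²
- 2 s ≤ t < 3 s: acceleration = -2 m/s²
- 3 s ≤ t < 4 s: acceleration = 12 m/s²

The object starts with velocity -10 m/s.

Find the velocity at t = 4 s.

20 m/s

Δv equals the area under the a-t graph; then v = v₀ + Δv.
0–2 s: 10 × 2 = 20 m/s
2–3 s: -2 × 1 = -2 m/s
3–4 s: 12 × 1 = 12 m/s
Δv = 30 m/s, so v(4) = -10 + (30) = 20 m/s.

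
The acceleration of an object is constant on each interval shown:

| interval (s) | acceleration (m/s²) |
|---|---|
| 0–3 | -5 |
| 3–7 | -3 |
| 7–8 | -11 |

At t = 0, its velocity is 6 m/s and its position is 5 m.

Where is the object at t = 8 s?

On each constant-a segment, Δv = aΔt and Δx = v₀Δt + ½aΔt²; chain segment to segment.
0–3 s: v starts 6 m/s; Δx = 6·3 + ½·-5·3² = -4.5 m; v ends -9 m/s.
3–7 s: v starts -9 m/s; Δx = -9·4 + ½·-3·4² = -60 m; v ends -21 m/s.
7–8 s: v starts -21 m/s; Δx = -21·1 + ½·-11·1² = -26.5 m; v ends -32 m/s.
x(8) = 5 + Σ Δx = -86 m.

-86 m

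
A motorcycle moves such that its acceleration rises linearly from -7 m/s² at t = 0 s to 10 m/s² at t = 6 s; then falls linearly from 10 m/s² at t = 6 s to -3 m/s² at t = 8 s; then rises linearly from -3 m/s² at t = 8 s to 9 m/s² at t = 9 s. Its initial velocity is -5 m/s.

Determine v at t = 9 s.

14 m/s

Δv equals the area under the a-t graph; then v = v₀ + Δv.
0–6 s: ½(-7 + 10)(6) = 9 m/s
6–8 s: ½(10 + -3)(2) = 7 m/s
8–9 s: ½(-3 + 9)(1) = 3 m/s
Δv = 19 m/s, so v(9) = -5 + (19) = 14 m/s.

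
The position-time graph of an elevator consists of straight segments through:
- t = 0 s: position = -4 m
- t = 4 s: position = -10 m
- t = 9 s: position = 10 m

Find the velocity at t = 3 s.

Velocity is the slope of the x-t graph on 0–4 s: (-10 − -4)/(4 − 0) = -1.5 m/s.

-1.5 m/s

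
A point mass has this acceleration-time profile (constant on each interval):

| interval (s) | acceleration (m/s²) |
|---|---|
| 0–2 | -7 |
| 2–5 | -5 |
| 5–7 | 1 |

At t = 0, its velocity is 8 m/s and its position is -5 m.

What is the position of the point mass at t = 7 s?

On each constant-a segment, Δv = aΔt and Δx = v₀Δt + ½aΔt²; chain segment to segment.
0–2 s: v starts 8 m/s; Δx = 8·2 + ½·-7·2² = 2 m; v ends -6 m/s.
2–5 s: v starts -6 m/s; Δx = -6·3 + ½·-5·3² = -40.5 m; v ends -21 m/s.
5–7 s: v starts -21 m/s; Δx = -21·2 + ½·1·2² = -40 m; v ends -19 m/s.
x(7) = -5 + Σ Δx = -83.5 m.

-83.5 m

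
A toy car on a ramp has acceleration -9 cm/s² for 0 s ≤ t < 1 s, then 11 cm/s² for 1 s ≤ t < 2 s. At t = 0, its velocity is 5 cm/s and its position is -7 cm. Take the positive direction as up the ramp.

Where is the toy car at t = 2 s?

On each constant-a segment, Δv = aΔt and Δx = v₀Δt + ½aΔt²; chain segment to segment.
0–1 s: v starts 5 cm/s; Δx = 5·1 + ½·-9·1² = 0.5 cm; v ends -4 cm/s.
1–2 s: v starts -4 cm/s; Δx = -4·1 + ½·11·1² = 1.5 cm; v ends 7 cm/s.
x(2) = -7 + Σ Δx = -5 cm.

-5 cm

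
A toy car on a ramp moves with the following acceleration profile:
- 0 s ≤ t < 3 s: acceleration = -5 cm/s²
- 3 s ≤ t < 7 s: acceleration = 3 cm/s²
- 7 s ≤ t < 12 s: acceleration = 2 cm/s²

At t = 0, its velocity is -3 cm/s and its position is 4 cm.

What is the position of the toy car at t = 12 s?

-80.5 cm

On each constant-a segment, Δv = aΔt and Δx = v₀Δt + ½aΔt²; chain segment to segment.
0–3 s: v starts -3 cm/s; Δx = -3·3 + ½·-5·3² = -31.5 cm; v ends -18 cm/s.
3–7 s: v starts -18 cm/s; Δx = -18·4 + ½·3·4² = -48 cm; v ends -6 cm/s.
7–12 s: v starts -6 cm/s; Δx = -6·5 + ½·2·5² = -5 cm; v ends 4 cm/s.
x(12) = 4 + Σ Δx = -80.5 cm.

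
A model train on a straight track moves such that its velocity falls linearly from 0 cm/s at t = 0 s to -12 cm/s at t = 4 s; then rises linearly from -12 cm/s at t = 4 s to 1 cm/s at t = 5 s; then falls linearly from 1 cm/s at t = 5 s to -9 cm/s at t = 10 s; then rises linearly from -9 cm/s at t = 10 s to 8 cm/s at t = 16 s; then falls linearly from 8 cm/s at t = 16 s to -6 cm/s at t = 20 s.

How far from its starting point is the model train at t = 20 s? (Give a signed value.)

-48.5 cm

Net displacement equals the area under the velocity-time graph (areas below the axis count negative).
0–4 s: ½(0 + -12)(4) = -24 cm
4–5 s: ½(-12 + 1)(1) = -5.5 cm
5–10 s: ½(1 + -9)(5) = -20 cm
10–16 s: ½(-9 + 8)(6) = -3 cm
16–20 s: ½(8 + -6)(4) = 4 cm
Net displacement = -48.5 cm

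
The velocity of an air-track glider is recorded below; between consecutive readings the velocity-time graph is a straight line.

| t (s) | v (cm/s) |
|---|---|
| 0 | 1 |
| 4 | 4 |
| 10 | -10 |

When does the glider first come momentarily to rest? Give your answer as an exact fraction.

v changes sign on 4–10 s (from 4 to -10); the graph is linear there, so v = 0 at t = 4 + (-4)·(10 − 4)/(-10 − 4) = 40/7 s.

t = 40/7 s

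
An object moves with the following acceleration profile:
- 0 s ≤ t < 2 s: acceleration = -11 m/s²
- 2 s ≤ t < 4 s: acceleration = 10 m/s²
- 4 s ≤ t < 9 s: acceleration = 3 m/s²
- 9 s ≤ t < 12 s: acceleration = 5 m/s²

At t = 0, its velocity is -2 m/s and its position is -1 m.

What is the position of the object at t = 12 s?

On each constant-a segment, Δv = aΔt and Δx = v₀Δt + ½aΔt²; chain segment to segment.
0–2 s: v starts -2 m/s; Δx = -2·2 + ½·-11·2² = -26 m; v ends -24 m/s.
2–4 s: v starts -24 m/s; Δx = -24·2 + ½·10·2² = -28 m; v ends -4 m/s.
4–9 s: v starts -4 m/s; Δx = -4·5 + ½·3·5² = 17.5 m; v ends 11 m/s.
9–12 s: v starts 11 m/s; Δx = 11·3 + ½·5·3² = 55.5 m; v ends 26 m/s.
x(12) = -1 + Σ Δx = 18 m.

18 m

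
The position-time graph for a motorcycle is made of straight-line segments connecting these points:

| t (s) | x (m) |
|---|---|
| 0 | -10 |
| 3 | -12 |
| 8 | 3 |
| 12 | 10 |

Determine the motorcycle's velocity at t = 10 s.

Velocity is the slope of the x-t graph on 8–12 s: (10 − 3)/(12 − 8) = 1.75 m/s.

1.75 m/s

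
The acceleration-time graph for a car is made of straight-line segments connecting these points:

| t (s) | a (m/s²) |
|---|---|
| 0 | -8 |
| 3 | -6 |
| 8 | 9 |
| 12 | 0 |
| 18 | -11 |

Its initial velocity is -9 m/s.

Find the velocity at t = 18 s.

-37.5 m/s

Δv equals the area under the a-t graph; then v = v₀ + Δv.
0–3 s: ½(-8 + -6)(3) = -21 m/s
3–8 s: ½(-6 + 9)(5) = 7.5 m/s
8–12 s: ½(9 + 0)(4) = 18 m/s
12–18 s: ½(0 + -11)(6) = -33 m/s
Δv = -28.5 m/s, so v(18) = -9 + (-28.5) = -37.5 m/s.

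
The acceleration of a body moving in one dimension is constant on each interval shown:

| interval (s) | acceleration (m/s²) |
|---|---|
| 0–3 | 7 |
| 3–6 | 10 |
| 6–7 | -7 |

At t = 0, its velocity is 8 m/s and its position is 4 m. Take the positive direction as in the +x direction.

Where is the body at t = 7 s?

247 m

On each constant-a segment, Δv = aΔt and Δx = v₀Δt + ½aΔt²; chain segment to segment.
0–3 s: v starts 8 m/s; Δx = 8·3 + ½·7·3² = 55.5 m; v ends 29 m/s.
3–6 s: v starts 29 m/s; Δx = 29·3 + ½·10·3² = 132 m; v ends 59 m/s.
6–7 s: v starts 59 m/s; Δx = 59·1 + ½·-7·1² = 55.5 m; v ends 52 m/s.
x(7) = 4 + Σ Δx = 247 m.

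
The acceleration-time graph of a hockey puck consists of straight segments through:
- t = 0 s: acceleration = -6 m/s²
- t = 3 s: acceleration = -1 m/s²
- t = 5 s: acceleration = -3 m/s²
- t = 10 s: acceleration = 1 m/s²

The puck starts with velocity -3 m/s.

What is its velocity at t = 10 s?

Δv equals the area under the a-t graph; then v = v₀ + Δv.
0–3 s: ½(-6 + -1)(3) = -10.5 m/s
3–5 s: ½(-1 + -3)(2) = -4 m/s
5–10 s: ½(-3 + 1)(5) = -5 m/s
Δv = -19.5 m/s, so v(10) = -3 + (-19.5) = -22.5 m/s.

-22.5 m/s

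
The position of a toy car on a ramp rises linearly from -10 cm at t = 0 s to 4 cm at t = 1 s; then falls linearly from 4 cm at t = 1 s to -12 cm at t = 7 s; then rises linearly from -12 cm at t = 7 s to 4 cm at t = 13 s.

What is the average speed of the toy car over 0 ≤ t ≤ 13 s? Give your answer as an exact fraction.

46/13 cm/s

Average speed = (total path length)/(elapsed time); on a piecewise-linear x-t graph the path length is Σ|Δx|.
0–1 s: |Δx| = |4 − -10| = 14 cm
1–7 s: |Δx| = |-12 − 4| = 16 cm
7–13 s: |Δx| = |4 − -12| = 16 cm
Total path = 46 cm; average speed = 46/13 = 46/13 cm/s.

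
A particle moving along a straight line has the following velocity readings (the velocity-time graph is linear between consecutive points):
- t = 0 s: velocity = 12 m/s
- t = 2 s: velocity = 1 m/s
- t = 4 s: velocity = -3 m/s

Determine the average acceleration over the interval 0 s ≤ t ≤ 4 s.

-3.75 m/s²

Average acceleration = Δv/Δt = (-3 − 12)/(4 − 0) = -3.75 m/s².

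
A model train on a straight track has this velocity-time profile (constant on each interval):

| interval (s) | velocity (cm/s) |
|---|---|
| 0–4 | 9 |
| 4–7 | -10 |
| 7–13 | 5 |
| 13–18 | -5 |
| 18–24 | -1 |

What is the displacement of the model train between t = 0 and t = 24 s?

Net displacement equals the area under the velocity-time graph (areas below the axis count negative).
0–4 s: 9 × 4 = 36 cm
4–7 s: -10 × 3 = -30 cm
7–13 s: 5 × 6 = 30 cm
13–18 s: -5 × 5 = -25 cm
18–24 s: -1 × 6 = -6 cm
Net displacement = 5 cm

5 cm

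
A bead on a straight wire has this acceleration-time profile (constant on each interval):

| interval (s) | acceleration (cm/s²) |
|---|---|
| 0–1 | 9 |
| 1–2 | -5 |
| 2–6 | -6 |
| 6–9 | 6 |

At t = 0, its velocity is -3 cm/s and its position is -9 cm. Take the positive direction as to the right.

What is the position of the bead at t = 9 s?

On each constant-a segment, Δv = aΔt and Δx = v₀Δt + ½aΔt²; chain segment to segment.
0–1 s: v starts -3 cm/s; Δx = -3·1 + ½·9·1² = 1.5 cm; v ends 6 cm/s.
1–2 s: v starts 6 cm/s; Δx = 6·1 + ½·-5·1² = 3.5 cm; v ends 1 cm/s.
2–6 s: v starts 1 cm/s; Δx = 1·4 + ½·-6·4² = -44 cm; v ends -23 cm/s.
6–9 s: v starts -23 cm/s; Δx = -23·3 + ½·6·3² = -42 cm; v ends -5 cm/s.
x(9) = -9 + Σ Δx = -90 cm.

-90 cm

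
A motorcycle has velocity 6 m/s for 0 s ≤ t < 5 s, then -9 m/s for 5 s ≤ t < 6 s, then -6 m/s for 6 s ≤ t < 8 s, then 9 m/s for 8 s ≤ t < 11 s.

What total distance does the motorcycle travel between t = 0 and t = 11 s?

78 m

Total distance travelled is ∫|v| dt — sum the magnitudes of each area piece.
0–5 s: |6| × 5 = 30 m
5–6 s: |-9| × 1 = 9 m
6–8 s: |-6| × 2 = 12 m
8–11 s: |9| × 3 = 27 m
Total distance = 78 m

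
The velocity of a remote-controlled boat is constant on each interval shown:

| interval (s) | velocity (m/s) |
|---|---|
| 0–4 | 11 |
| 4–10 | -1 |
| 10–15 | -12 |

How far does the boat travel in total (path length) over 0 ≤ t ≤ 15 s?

Total distance travelled is ∫|v| dt — sum the magnitudes of each area piece.
0–4 s: |11| × 4 = 44 m
4–10 s: |-1| × 6 = 6 m
10–15 s: |-12| × 5 = 60 m
Total distance = 110 m

110 m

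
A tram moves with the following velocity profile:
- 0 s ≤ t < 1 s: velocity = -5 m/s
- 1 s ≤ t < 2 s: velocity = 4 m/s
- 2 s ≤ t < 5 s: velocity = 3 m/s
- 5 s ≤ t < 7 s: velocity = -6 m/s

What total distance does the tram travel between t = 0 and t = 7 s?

30 m

Distance (not displacement) is the total path length: add the absolute areas under v-t.
0–1 s: |-5| × 1 = 5 m
1–2 s: |4| × 1 = 4 m
2–5 s: |3| × 3 = 9 m
5–7 s: |-6| × 2 = 12 m
Total distance = 30 m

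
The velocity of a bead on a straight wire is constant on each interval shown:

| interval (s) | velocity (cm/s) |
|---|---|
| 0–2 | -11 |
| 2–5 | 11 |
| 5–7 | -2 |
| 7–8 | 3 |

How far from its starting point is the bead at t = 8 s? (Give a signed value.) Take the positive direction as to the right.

10 cm

Displacement is the signed area under the v-t curve.
0–2 s: -11 × 2 = -22 cm
2–5 s: 11 × 3 = 33 cm
5–7 s: -2 × 2 = -4 cm
7–8 s: 3 × 1 = 3 cm
Net displacement = 10 cm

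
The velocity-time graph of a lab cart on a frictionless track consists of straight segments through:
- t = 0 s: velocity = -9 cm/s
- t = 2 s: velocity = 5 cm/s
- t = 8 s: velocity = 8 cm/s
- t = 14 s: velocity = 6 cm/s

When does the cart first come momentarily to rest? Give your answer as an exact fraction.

v changes sign on 0–2 s (from -9 to 5); the graph is linear there, so v = 0 at t = 0 + (9)·(2 − 0)/(5 − -9) = 9/7 s.

t = 9/7 s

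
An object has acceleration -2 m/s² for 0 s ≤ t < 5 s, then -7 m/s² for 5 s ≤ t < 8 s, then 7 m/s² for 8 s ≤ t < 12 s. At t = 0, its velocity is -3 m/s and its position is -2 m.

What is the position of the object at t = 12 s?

On each constant-a segment, Δv = aΔt and Δx = v₀Δt + ½aΔt²; chain segment to segment.
0–5 s: v starts -3 m/s; Δx = -3·5 + ½·-2·5² = -40 m; v ends -13 m/s.
5–8 s: v starts -13 m/s; Δx = -13·3 + ½·-7·3² = -70.5 m; v ends -34 m/s.
8–12 s: v starts -34 m/s; Δx = -34·4 + ½·7·4² = -80 m; v ends -6 m/s.
x(12) = -2 + Σ Δx = -192.5 m.

-192.5 m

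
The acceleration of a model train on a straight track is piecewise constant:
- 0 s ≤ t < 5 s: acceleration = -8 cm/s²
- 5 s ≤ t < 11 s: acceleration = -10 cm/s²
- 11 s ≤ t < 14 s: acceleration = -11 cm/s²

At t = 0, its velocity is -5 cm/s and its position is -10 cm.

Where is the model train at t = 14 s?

-949.5 cm

On each constant-a segment, Δv = aΔt and Δx = v₀Δt + ½aΔt²; chain segment to segment.
0–5 s: v starts -5 cm/s; Δx = -5·5 + ½·-8·5² = -125 cm; v ends -45 cm/s.
5–11 s: v starts -45 cm/s; Δx = -45·6 + ½·-10·6² = -450 cm; v ends -105 cm/s.
11–14 s: v starts -105 cm/s; Δx = -105·3 + ½·-11·3² = -364.5 cm; v ends -138 cm/s.
x(14) = -10 + Σ Δx = -949.5 cm.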